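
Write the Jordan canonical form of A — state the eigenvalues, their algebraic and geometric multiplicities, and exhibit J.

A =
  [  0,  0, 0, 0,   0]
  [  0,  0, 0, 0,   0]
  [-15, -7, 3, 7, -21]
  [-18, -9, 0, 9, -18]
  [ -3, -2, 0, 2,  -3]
J_1(0) ⊕ J_1(0) ⊕ J_2(3) ⊕ J_1(3)

The characteristic polynomial is
  det(x·I − A) = x^5 - 9*x^4 + 27*x^3 - 27*x^2 = x^2*(x - 3)^3

Eigenvalues and multiplicities (the geometric multiplicity of λ is n − rank(A − λI), which equals the number of Jordan blocks for λ):
  λ = 0: algebraic multiplicity = 2, geometric multiplicity = 2
  λ = 3: algebraic multiplicity = 3, geometric multiplicity = 2

Determining the block sizes for each eigenvalue:
  λ = 0: gm = am = 2, so every block has size 1 → block sizes [1, 1]
  λ = 3: 2 blocks summing to 3 forces exactly one block of size 2 and the rest size 1 → block sizes [2, 1]

Assembling the blocks gives a Jordan form
J =
  [0, 0, 0, 0, 0]
  [0, 0, 0, 0, 0]
  [0, 0, 3, 1, 0]
  [0, 0, 0, 3, 0]
  [0, 0, 0, 0, 3]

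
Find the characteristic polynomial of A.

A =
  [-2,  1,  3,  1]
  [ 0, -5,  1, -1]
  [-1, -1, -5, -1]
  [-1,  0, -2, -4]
x^4 + 16*x^3 + 96*x^2 + 256*x + 256

Expanding det(x·I − A) (e.g. by cofactor expansion or by noting that A is similar to its Jordan form J, which has the same characteristic polynomial as A) gives
  χ_A(x) = x^4 + 16*x^3 + 96*x^2 + 256*x + 256
which factors as (x + 4)^4. The eigenvalues (with algebraic multiplicities) are λ = -4 with multiplicity 4.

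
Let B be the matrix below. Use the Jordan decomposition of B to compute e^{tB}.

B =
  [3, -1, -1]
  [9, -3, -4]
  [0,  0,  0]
e^{tB} =
  [3*t + 1, -t, t^2/2 - t]
  [9*t, 1 - 3*t, 3*t^2/2 - 4*t]
  [0, 0, 1]

Strategy: write B = P · J · P⁻¹ where J is a Jordan canonical form, so e^{tB} = P · e^{tJ} · P⁻¹, and e^{tJ} can be computed block-by-block.

B has Jordan form
J =
  [0, 1, 0]
  [0, 0, 1]
  [0, 0, 0]
(up to reordering of blocks).

Per-block formulas:
  For a 3×3 Jordan block J_3(0): exp(t · J_3(0)) = e^(0t)·(I + t·N + (t^2/2)·N^2), where N is the 3×3 nilpotent shift.

After assembling e^{tJ} and conjugating by P, we get:

e^{tB} =
  [3*t + 1, -t, t^2/2 - t]
  [9*t, 1 - 3*t, 3*t^2/2 - 4*t]
  [0, 0, 1]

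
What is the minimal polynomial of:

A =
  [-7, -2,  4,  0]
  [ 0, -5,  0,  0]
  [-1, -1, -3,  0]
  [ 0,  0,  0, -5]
x^2 + 10*x + 25

The characteristic polynomial is χ_A(x) = (x + 5)^4, so the eigenvalues are known. The minimal polynomial is
  m_A(x) = Π_λ (x − λ)^{k_λ}
where k_λ is the size of the *largest* Jordan block for λ (equivalently, the smallest k with (A − λI)^k v = 0 for every generalised eigenvector v of λ).

  λ = -5: largest Jordan block has size 2, contributing (x + 5)^2

So m_A(x) = (x + 5)^2 = x^2 + 10*x + 25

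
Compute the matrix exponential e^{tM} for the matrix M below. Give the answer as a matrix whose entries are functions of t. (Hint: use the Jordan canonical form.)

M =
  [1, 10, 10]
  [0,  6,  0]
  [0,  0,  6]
e^{tM} =
  [exp(t), 2*exp(6*t) - 2*exp(t), 2*exp(6*t) - 2*exp(t)]
  [0, exp(6*t), 0]
  [0, 0, exp(6*t)]

Strategy: write M = P · J · P⁻¹ where J is a Jordan canonical form, so e^{tM} = P · e^{tJ} · P⁻¹, and e^{tJ} can be computed block-by-block.

M has Jordan form
J =
  [1, 0, 0]
  [0, 6, 0]
  [0, 0, 6]
(up to reordering of blocks).

Per-block formulas:
  For a 1×1 block at λ = 6: exp(t · [6]) = [e^(6t)].
  For a 1×1 block at λ = 1: exp(t · [1]) = [e^(1t)].

After assembling e^{tJ} and conjugating by P, we get:

e^{tM} =
  [exp(t), 2*exp(6*t) - 2*exp(t), 2*exp(6*t) - 2*exp(t)]
  [0, exp(6*t), 0]
  [0, 0, exp(6*t)]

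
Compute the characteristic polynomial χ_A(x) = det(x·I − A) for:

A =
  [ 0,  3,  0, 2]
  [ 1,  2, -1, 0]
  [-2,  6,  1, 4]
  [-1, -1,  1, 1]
x^4 - 4*x^3 + 6*x^2 - 4*x + 1

Expanding det(x·I − A) (e.g. by cofactor expansion or by noting that A is similar to its Jordan form J, which has the same characteristic polynomial as A) gives
  χ_A(x) = x^4 - 4*x^3 + 6*x^2 - 4*x + 1
which factors as (x - 1)^4. The eigenvalues (with algebraic multiplicities) are λ = 1 with multiplicity 4.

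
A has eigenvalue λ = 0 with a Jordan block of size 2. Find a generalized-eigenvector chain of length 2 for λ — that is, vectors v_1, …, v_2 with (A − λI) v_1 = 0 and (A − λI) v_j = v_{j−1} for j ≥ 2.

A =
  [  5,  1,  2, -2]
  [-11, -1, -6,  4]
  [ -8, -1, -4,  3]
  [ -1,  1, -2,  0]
A Jordan chain for λ = 0 of length 2:
v_1 = (5, -11, -8, -1)ᵀ
v_2 = (1, 0, 0, 0)ᵀ

Let N = A − (0)·I. We want v_2 with N^2 v_2 = 0 but N^1 v_2 ≠ 0; then v_{j-1} := N · v_j for j = 2, …, 2.

Pick v_2 = (1, 0, 0, 0)ᵀ.
Then v_1 = N · v_2 = (5, -11, -8, -1)ᵀ.

Sanity check: (A − (0)·I) v_1 = (0, 0, 0, 0)ᵀ = 0. ✓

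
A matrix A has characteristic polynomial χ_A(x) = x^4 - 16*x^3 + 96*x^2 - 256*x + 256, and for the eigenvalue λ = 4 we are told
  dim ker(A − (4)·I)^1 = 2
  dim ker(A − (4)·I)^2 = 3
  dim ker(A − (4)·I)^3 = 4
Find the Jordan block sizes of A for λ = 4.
Block sizes for λ = 4: [3, 1]

From the dimensions of kernels of powers, the number of Jordan blocks of size at least j is d_j − d_{j−1} where d_j = dim ker(N^j) (with d_0 = 0). Computing the differences gives [2, 1, 1].
The number of blocks of size exactly k is (#blocks of size ≥ k) − (#blocks of size ≥ k + 1), so the partition is: 1 block(s) of size 1, 1 block(s) of size 3.
In nonincreasing order the block sizes are [3, 1].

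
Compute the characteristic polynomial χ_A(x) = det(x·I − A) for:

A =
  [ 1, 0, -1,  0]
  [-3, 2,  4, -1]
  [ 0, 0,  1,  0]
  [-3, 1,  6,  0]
x^4 - 4*x^3 + 6*x^2 - 4*x + 1

Expanding det(x·I − A) (e.g. by cofactor expansion or by noting that A is similar to its Jordan form J, which has the same characteristic polynomial as A) gives
  χ_A(x) = x^4 - 4*x^3 + 6*x^2 - 4*x + 1
which factors as (x - 1)^4. The eigenvalues (with algebraic multiplicities) are λ = 1 with multiplicity 4.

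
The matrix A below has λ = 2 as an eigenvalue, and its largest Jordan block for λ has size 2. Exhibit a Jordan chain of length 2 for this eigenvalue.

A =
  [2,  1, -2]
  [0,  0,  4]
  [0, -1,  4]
A Jordan chain for λ = 2 of length 2:
v_1 = (1, -2, -1)ᵀ
v_2 = (0, 1, 0)ᵀ

Let N = A − (2)·I. We want v_2 with N^2 v_2 = 0 but N^1 v_2 ≠ 0; then v_{j-1} := N · v_j for j = 2, …, 2.

Pick v_2 = (0, 1, 0)ᵀ.
Then v_1 = N · v_2 = (1, -2, -1)ᵀ.

Sanity check: (A − (2)·I) v_1 = (0, 0, 0)ᵀ = 0. ✓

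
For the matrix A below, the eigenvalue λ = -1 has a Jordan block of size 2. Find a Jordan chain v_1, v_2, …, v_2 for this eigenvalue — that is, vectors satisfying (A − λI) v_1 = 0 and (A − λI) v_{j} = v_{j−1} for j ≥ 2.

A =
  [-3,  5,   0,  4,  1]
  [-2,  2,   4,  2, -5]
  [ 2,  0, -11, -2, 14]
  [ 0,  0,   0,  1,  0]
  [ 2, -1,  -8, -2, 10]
A Jordan chain for λ = -1 of length 2:
v_1 = (3, 1, 2, 0, 1)ᵀ
v_2 = (1, 1, 0, 0, 0)ᵀ

Let N = A − (-1)·I. We want v_2 with N^2 v_2 = 0 but N^1 v_2 ≠ 0; then v_{j-1} := N · v_j for j = 2, …, 2.

Pick v_2 = (1, 1, 0, 0, 0)ᵀ.
Then v_1 = N · v_2 = (3, 1, 2, 0, 1)ᵀ.

Sanity check: (A − (-1)·I) v_1 = (0, 0, 0, 0, 0)ᵀ = 0. ✓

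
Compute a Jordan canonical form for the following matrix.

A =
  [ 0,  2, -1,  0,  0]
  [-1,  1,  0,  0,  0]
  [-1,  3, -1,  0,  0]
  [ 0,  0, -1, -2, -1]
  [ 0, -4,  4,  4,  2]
J_3(0) ⊕ J_2(0)

The characteristic polynomial is
  det(x·I − A) = x^5

Eigenvalues and multiplicities (the geometric multiplicity of λ is n − rank(A − λI), which equals the number of Jordan blocks for λ):
  λ = 0: algebraic multiplicity = 5, geometric multiplicity = 2

Determining the block sizes for each eigenvalue:
  λ = 0: with am = 5 and gm = 2, the partition is not yet determined (e.g. several partitions of 5 into 2 parts exist). Let N = A − (0)·I. Computing rank(N^1) = 3, rank(N^2) = 1, rank(N^3) = 0; the number of blocks of size ≥ j is rank(N^{j−1}) − rank(N^j), giving [2, 2, 1]. So we have 1 block(s) of size 3, 1 block(s) of size 2 → block sizes [3, 2]

Assembling the blocks gives a Jordan form
J =
  [0, 1, 0, 0, 0]
  [0, 0, 1, 0, 0]
  [0, 0, 0, 0, 0]
  [0, 0, 0, 0, 1]
  [0, 0, 0, 0, 0]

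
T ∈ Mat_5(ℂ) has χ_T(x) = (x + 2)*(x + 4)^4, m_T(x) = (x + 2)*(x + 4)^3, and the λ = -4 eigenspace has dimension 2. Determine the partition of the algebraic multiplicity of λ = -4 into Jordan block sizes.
Block sizes for λ = -4: [3, 1]

Step 1 — from the characteristic polynomial, algebraic multiplicity of λ = -4 is 4. From dim ker(T − (-4)·I) = 2, there are exactly 2 Jordan blocks for λ = -4.
Step 2 — from the minimal polynomial, the factor (x + 4)^3 tells us the largest block for λ = -4 has size 3.
Step 3 — with total size 4, 2 blocks, and largest block 3, the block sizes (in nonincreasing order) are [3, 1].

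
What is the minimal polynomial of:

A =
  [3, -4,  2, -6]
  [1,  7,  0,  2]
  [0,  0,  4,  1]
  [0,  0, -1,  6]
x^2 - 10*x + 25

The characteristic polynomial is χ_A(x) = (x - 5)^4, so the eigenvalues are known. The minimal polynomial is
  m_A(x) = Π_λ (x − λ)^{k_λ}
where k_λ is the size of the *largest* Jordan block for λ (equivalently, the smallest k with (A − λI)^k v = 0 for every generalised eigenvector v of λ).

  λ = 5: largest Jordan block has size 2, contributing (x − 5)^2

So m_A(x) = (x - 5)^2 = x^2 - 10*x + 25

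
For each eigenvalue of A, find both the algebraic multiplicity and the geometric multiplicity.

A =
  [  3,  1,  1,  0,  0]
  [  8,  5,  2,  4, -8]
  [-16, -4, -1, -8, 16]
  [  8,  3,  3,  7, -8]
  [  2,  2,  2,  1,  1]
λ = 3: alg = 5, geom = 3

Step 1 — factor the characteristic polynomial to read off the algebraic multiplicities:
  χ_A(x) = (x - 3)^5

Step 2 — compute geometric multiplicities via the rank-nullity identity g(λ) = n − rank(A − λI):
  rank(A − (3)·I) = 2, so dim ker(A − (3)·I) = n − 2 = 3

Summary:
  λ = 3: algebraic multiplicity = 5, geometric multiplicity = 3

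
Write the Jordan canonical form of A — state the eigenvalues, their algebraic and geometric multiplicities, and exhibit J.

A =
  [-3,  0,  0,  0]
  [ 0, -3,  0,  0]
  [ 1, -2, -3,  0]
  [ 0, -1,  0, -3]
J_2(-3) ⊕ J_2(-3)

The characteristic polynomial is
  det(x·I − A) = x^4 + 12*x^3 + 54*x^2 + 108*x + 81 = (x + 3)^4

Eigenvalues and multiplicities (the geometric multiplicity of λ is n − rank(A − λI), which equals the number of Jordan blocks for λ):
  λ = -3: algebraic multiplicity = 4, geometric multiplicity = 2

Determining the block sizes for each eigenvalue:
  λ = -3: with am = 4 and gm = 2, the partition is not yet determined (e.g. several partitions of 4 into 2 parts exist). Let N = A − (-3)·I. Computing rank(N^1) = 2, rank(N^2) = 0; the number of blocks of size ≥ j is rank(N^{j−1}) − rank(N^j), giving [2, 2]. So we have 2 block(s) of size 2 → block sizes [2, 2]

Assembling the blocks gives a Jordan form
J =
  [-3,  1,  0,  0]
  [ 0, -3,  0,  0]
  [ 0,  0, -3,  1]
  [ 0,  0,  0, -3]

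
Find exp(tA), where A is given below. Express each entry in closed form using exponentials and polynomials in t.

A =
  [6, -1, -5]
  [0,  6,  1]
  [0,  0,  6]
e^{tA} =
  [exp(6*t), -t*exp(6*t), -t^2*exp(6*t)/2 - 5*t*exp(6*t)]
  [0, exp(6*t), t*exp(6*t)]
  [0, 0, exp(6*t)]

Strategy: write A = P · J · P⁻¹ where J is a Jordan canonical form, so e^{tA} = P · e^{tJ} · P⁻¹, and e^{tJ} can be computed block-by-block.

A has Jordan form
J =
  [6, 1, 0]
  [0, 6, 1]
  [0, 0, 6]
(up to reordering of blocks).

Per-block formulas:
  For a 3×3 Jordan block J_3(6): exp(t · J_3(6)) = e^(6t)·(I + t·N + (t^2/2)·N^2), where N is the 3×3 nilpotent shift.

After assembling e^{tJ} and conjugating by P, we get:

e^{tA} =
  [exp(6*t), -t*exp(6*t), -t^2*exp(6*t)/2 - 5*t*exp(6*t)]
  [0, exp(6*t), t*exp(6*t)]
  [0, 0, exp(6*t)]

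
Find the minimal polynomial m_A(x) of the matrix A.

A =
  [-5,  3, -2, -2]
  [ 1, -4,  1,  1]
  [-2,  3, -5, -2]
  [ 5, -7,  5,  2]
x^3 + 9*x^2 + 27*x + 27

The characteristic polynomial is χ_A(x) = (x + 3)^4, so the eigenvalues are known. The minimal polynomial is
  m_A(x) = Π_λ (x − λ)^{k_λ}
where k_λ is the size of the *largest* Jordan block for λ (equivalently, the smallest k with (A − λI)^k v = 0 for every generalised eigenvector v of λ).

  λ = -3: largest Jordan block has size 3, contributing (x + 3)^3

So m_A(x) = (x + 3)^3 = x^3 + 9*x^2 + 27*x + 27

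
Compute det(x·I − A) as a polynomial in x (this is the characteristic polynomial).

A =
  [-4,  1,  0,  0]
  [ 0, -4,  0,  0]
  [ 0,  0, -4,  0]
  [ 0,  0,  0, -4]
x^4 + 16*x^3 + 96*x^2 + 256*x + 256

Expanding det(x·I − A) (e.g. by cofactor expansion or by noting that A is similar to its Jordan form J, which has the same characteristic polynomial as A) gives
  χ_A(x) = x^4 + 16*x^3 + 96*x^2 + 256*x + 256
which factors as (x + 4)^4. The eigenvalues (with algebraic multiplicities) are λ = -4 with multiplicity 4.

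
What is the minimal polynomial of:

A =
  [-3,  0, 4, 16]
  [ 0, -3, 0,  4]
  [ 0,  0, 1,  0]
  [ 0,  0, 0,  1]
x^2 + 2*x - 3

The characteristic polynomial is χ_A(x) = (x - 1)^2*(x + 3)^2, so the eigenvalues are known. The minimal polynomial is
  m_A(x) = Π_λ (x − λ)^{k_λ}
where k_λ is the size of the *largest* Jordan block for λ (equivalently, the smallest k with (A − λI)^k v = 0 for every generalised eigenvector v of λ).

  λ = -3: largest Jordan block has size 1, contributing (x + 3)
  λ = 1: largest Jordan block has size 1, contributing (x − 1)

So m_A(x) = (x - 1)*(x + 3) = x^2 + 2*x - 3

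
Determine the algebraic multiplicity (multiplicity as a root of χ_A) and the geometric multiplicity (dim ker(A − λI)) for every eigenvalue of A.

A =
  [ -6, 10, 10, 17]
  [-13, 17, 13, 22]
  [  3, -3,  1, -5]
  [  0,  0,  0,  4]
λ = 4: alg = 4, geom = 2

Step 1 — factor the characteristic polynomial to read off the algebraic multiplicities:
  χ_A(x) = (x - 4)^4

Step 2 — compute geometric multiplicities via the rank-nullity identity g(λ) = n − rank(A − λI):
  rank(A − (4)·I) = 2, so dim ker(A − (4)·I) = n − 2 = 2

Summary:
  λ = 4: algebraic multiplicity = 4, geometric multiplicity = 2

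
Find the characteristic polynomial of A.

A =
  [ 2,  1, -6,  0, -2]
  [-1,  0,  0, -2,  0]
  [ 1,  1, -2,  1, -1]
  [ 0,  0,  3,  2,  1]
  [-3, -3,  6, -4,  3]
x^5 - 5*x^4 + 10*x^3 - 10*x^2 + 5*x - 1

Expanding det(x·I − A) (e.g. by cofactor expansion or by noting that A is similar to its Jordan form J, which has the same characteristic polynomial as A) gives
  χ_A(x) = x^5 - 5*x^4 + 10*x^3 - 10*x^2 + 5*x - 1
which factors as (x - 1)^5. The eigenvalues (with algebraic multiplicities) are λ = 1 with multiplicity 5.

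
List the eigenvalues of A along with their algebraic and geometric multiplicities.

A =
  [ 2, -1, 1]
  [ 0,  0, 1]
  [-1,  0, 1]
λ = 1: alg = 3, geom = 1

Step 1 — factor the characteristic polynomial to read off the algebraic multiplicities:
  χ_A(x) = (x - 1)^3

Step 2 — compute geometric multiplicities via the rank-nullity identity g(λ) = n − rank(A − λI):
  rank(A − (1)·I) = 2, so dim ker(A − (1)·I) = n − 2 = 1

Summary:
  λ = 1: algebraic multiplicity = 3, geometric multiplicity = 1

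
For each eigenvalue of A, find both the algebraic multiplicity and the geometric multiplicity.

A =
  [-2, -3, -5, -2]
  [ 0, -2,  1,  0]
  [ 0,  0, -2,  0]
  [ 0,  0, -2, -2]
λ = -2: alg = 4, geom = 2

Step 1 — factor the characteristic polynomial to read off the algebraic multiplicities:
  χ_A(x) = (x + 2)^4

Step 2 — compute geometric multiplicities via the rank-nullity identity g(λ) = n − rank(A − λI):
  rank(A − (-2)·I) = 2, so dim ker(A − (-2)·I) = n − 2 = 2

Summary:
  λ = -2: algebraic multiplicity = 4, geometric multiplicity = 2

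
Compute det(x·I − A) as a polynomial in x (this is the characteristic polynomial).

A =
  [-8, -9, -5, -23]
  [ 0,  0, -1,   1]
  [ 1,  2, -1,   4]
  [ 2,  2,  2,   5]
x^4 + 4*x^3 + 6*x^2 + 4*x + 1

Expanding det(x·I − A) (e.g. by cofactor expansion or by noting that A is similar to its Jordan form J, which has the same characteristic polynomial as A) gives
  χ_A(x) = x^4 + 4*x^3 + 6*x^2 + 4*x + 1
which factors as (x + 1)^4. The eigenvalues (with algebraic multiplicities) are λ = -1 with multiplicity 4.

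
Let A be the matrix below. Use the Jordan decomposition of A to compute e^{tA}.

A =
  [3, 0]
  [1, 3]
e^{tA} =
  [exp(3*t), 0]
  [t*exp(3*t), exp(3*t)]

Strategy: write A = P · J · P⁻¹ where J is a Jordan canonical form, so e^{tA} = P · e^{tJ} · P⁻¹, and e^{tJ} can be computed block-by-block.

A has Jordan form
J =
  [3, 1]
  [0, 3]
(up to reordering of blocks).

Per-block formulas:
  For a 2×2 Jordan block J_2(3): exp(t · J_2(3)) = e^(3t)·(I + t·N), where N is the 2×2 nilpotent shift.

After assembling e^{tJ} and conjugating by P, we get:

e^{tA} =
  [exp(3*t), 0]
  [t*exp(3*t), exp(3*t)]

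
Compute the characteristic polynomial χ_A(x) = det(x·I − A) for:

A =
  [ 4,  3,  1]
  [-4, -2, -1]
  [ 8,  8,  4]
x^3 - 6*x^2 + 12*x - 8

Expanding det(x·I − A) (e.g. by cofactor expansion or by noting that A is similar to its Jordan form J, which has the same characteristic polynomial as A) gives
  χ_A(x) = x^3 - 6*x^2 + 12*x - 8
which factors as (x - 2)^3. The eigenvalues (with algebraic multiplicities) are λ = 2 with multiplicity 3.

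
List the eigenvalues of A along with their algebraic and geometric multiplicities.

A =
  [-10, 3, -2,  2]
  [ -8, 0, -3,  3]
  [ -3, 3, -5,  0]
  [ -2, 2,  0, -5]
λ = -5: alg = 4, geom = 2

Step 1 — factor the characteristic polynomial to read off the algebraic multiplicities:
  χ_A(x) = (x + 5)^4

Step 2 — compute geometric multiplicities via the rank-nullity identity g(λ) = n − rank(A − λI):
  rank(A − (-5)·I) = 2, so dim ker(A − (-5)·I) = n − 2 = 2

Summary:
  λ = -5: algebraic multiplicity = 4, geometric multiplicity = 2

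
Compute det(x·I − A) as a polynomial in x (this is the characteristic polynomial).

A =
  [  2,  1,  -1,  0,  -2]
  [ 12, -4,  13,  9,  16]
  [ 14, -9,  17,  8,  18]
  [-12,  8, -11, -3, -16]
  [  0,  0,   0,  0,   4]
x^5 - 16*x^4 + 96*x^3 - 256*x^2 + 256*x

Expanding det(x·I − A) (e.g. by cofactor expansion or by noting that A is similar to its Jordan form J, which has the same characteristic polynomial as A) gives
  χ_A(x) = x^5 - 16*x^4 + 96*x^3 - 256*x^2 + 256*x
which factors as x*(x - 4)^4. The eigenvalues (with algebraic multiplicities) are λ = 0 with multiplicity 1, λ = 4 with multiplicity 4.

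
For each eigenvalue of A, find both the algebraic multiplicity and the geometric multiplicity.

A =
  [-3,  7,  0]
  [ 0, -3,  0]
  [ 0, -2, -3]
λ = -3: alg = 3, geom = 2

Step 1 — factor the characteristic polynomial to read off the algebraic multiplicities:
  χ_A(x) = (x + 3)^3

Step 2 — compute geometric multiplicities via the rank-nullity identity g(λ) = n − rank(A − λI):
  rank(A − (-3)·I) = 1, so dim ker(A − (-3)·I) = n − 1 = 2

Summary:
  λ = -3: algebraic multiplicity = 3, geometric multiplicity = 2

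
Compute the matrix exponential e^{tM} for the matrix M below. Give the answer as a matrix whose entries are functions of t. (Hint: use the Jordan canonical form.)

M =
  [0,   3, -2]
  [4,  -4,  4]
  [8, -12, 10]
e^{tM} =
  [-2*t*exp(2*t) + exp(2*t), 3*t*exp(2*t), -2*t*exp(2*t)]
  [4*t*exp(2*t), -6*t*exp(2*t) + exp(2*t), 4*t*exp(2*t)]
  [8*t*exp(2*t), -12*t*exp(2*t), 8*t*exp(2*t) + exp(2*t)]

Strategy: write M = P · J · P⁻¹ where J is a Jordan canonical form, so e^{tM} = P · e^{tJ} · P⁻¹, and e^{tJ} can be computed block-by-block.

M has Jordan form
J =
  [2, 1, 0]
  [0, 2, 0]
  [0, 0, 2]
(up to reordering of blocks).

Per-block formulas:
  For a 1×1 block at λ = 2: exp(t · [2]) = [e^(2t)].
  For a 2×2 Jordan block J_2(2): exp(t · J_2(2)) = e^(2t)·(I + t·N), where N is the 2×2 nilpotent shift.

After assembling e^{tJ} and conjugating by P, we get:

e^{tM} =
  [-2*t*exp(2*t) + exp(2*t), 3*t*exp(2*t), -2*t*exp(2*t)]
  [4*t*exp(2*t), -6*t*exp(2*t) + exp(2*t), 4*t*exp(2*t)]
  [8*t*exp(2*t), -12*t*exp(2*t), 8*t*exp(2*t) + exp(2*t)]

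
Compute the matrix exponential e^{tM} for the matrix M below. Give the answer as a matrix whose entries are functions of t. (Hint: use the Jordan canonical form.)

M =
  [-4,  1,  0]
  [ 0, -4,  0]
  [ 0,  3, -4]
e^{tM} =
  [exp(-4*t), t*exp(-4*t), 0]
  [0, exp(-4*t), 0]
  [0, 3*t*exp(-4*t), exp(-4*t)]

Strategy: write M = P · J · P⁻¹ where J is a Jordan canonical form, so e^{tM} = P · e^{tJ} · P⁻¹, and e^{tJ} can be computed block-by-block.

M has Jordan form
J =
  [-4,  1,  0]
  [ 0, -4,  0]
  [ 0,  0, -4]
(up to reordering of blocks).

Per-block formulas:
  For a 1×1 block at λ = -4: exp(t · [-4]) = [e^(-4t)].
  For a 2×2 Jordan block J_2(-4): exp(t · J_2(-4)) = e^(-4t)·(I + t·N), where N is the 2×2 nilpotent shift.

After assembling e^{tJ} and conjugating by P, we get:

e^{tM} =
  [exp(-4*t), t*exp(-4*t), 0]
  [0, exp(-4*t), 0]
  [0, 3*t*exp(-4*t), exp(-4*t)]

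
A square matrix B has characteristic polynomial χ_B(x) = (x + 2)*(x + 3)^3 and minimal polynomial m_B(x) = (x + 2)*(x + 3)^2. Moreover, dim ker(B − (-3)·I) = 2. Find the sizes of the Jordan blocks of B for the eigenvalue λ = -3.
Block sizes for λ = -3: [2, 1]

Step 1 — from the characteristic polynomial, algebraic multiplicity of λ = -3 is 3. From dim ker(B − (-3)·I) = 2, there are exactly 2 Jordan blocks for λ = -3.
Step 2 — from the minimal polynomial, the factor (x + 3)^2 tells us the largest block for λ = -3 has size 2.
Step 3 — with total size 3, 2 blocks, and largest block 2, the block sizes (in nonincreasing order) are [2, 1].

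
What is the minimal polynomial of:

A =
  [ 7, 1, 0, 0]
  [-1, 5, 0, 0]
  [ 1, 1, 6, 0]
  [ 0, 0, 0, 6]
x^2 - 12*x + 36

The characteristic polynomial is χ_A(x) = (x - 6)^4, so the eigenvalues are known. The minimal polynomial is
  m_A(x) = Π_λ (x − λ)^{k_λ}
where k_λ is the size of the *largest* Jordan block for λ (equivalently, the smallest k with (A − λI)^k v = 0 for every generalised eigenvector v of λ).

  λ = 6: largest Jordan block has size 2, contributing (x − 6)^2

So m_A(x) = (x - 6)^2 = x^2 - 12*x + 36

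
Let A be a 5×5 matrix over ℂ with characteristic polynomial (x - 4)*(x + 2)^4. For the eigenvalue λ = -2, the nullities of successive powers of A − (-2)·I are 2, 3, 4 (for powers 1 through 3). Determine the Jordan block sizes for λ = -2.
Block sizes for λ = -2: [3, 1]

From the dimensions of kernels of powers, the number of Jordan blocks of size at least j is d_j − d_{j−1} where d_j = dim ker(N^j) (with d_0 = 0). Computing the differences gives [2, 1, 1].
The number of blocks of size exactly k is (#blocks of size ≥ k) − (#blocks of size ≥ k + 1), so the partition is: 1 block(s) of size 1, 1 block(s) of size 3.
In nonincreasing order the block sizes are [3, 1].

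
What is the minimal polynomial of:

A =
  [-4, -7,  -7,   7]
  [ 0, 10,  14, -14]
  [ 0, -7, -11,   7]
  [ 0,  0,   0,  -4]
x^2 + x - 12

The characteristic polynomial is χ_A(x) = (x - 3)*(x + 4)^3, so the eigenvalues are known. The minimal polynomial is
  m_A(x) = Π_λ (x − λ)^{k_λ}
where k_λ is the size of the *largest* Jordan block for λ (equivalently, the smallest k with (A − λI)^k v = 0 for every generalised eigenvector v of λ).

  λ = -4: largest Jordan block has size 1, contributing (x + 4)
  λ = 3: largest Jordan block has size 1, contributing (x − 3)

So m_A(x) = (x - 3)*(x + 4) = x^2 + x - 12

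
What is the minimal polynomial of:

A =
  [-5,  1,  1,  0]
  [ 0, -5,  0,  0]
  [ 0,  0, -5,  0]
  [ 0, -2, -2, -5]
x^2 + 10*x + 25

The characteristic polynomial is χ_A(x) = (x + 5)^4, so the eigenvalues are known. The minimal polynomial is
  m_A(x) = Π_λ (x − λ)^{k_λ}
where k_λ is the size of the *largest* Jordan block for λ (equivalently, the smallest k with (A − λI)^k v = 0 for every generalised eigenvector v of λ).

  λ = -5: largest Jordan block has size 2, contributing (x + 5)^2

So m_A(x) = (x + 5)^2 = x^2 + 10*x + 25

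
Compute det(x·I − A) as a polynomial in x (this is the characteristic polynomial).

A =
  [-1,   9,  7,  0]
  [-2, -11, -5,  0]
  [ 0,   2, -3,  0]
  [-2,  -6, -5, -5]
x^4 + 20*x^3 + 150*x^2 + 500*x + 625

Expanding det(x·I − A) (e.g. by cofactor expansion or by noting that A is similar to its Jordan form J, which has the same characteristic polynomial as A) gives
  χ_A(x) = x^4 + 20*x^3 + 150*x^2 + 500*x + 625
which factors as (x + 5)^4. The eigenvalues (with algebraic multiplicities) are λ = -5 with multiplicity 4.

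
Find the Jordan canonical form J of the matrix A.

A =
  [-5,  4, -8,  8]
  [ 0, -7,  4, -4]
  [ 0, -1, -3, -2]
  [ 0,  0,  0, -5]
J_2(-5) ⊕ J_1(-5) ⊕ J_1(-5)

The characteristic polynomial is
  det(x·I − A) = x^4 + 20*x^3 + 150*x^2 + 500*x + 625 = (x + 5)^4

Eigenvalues and multiplicities (the geometric multiplicity of λ is n − rank(A − λI), which equals the number of Jordan blocks for λ):
  λ = -5: algebraic multiplicity = 4, geometric multiplicity = 3

Determining the block sizes for each eigenvalue:
  λ = -5: 3 blocks summing to 4 forces exactly one block of size 2 and the rest size 1 → block sizes [2, 1, 1]

Assembling the blocks gives a Jordan form
J =
  [-5,  1,  0,  0]
  [ 0, -5,  0,  0]
  [ 0,  0, -5,  0]
  [ 0,  0,  0, -5]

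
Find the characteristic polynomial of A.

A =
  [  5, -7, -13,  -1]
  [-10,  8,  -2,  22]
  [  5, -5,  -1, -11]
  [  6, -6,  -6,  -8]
x^4 - 4*x^3 - 12*x^2 + 32*x + 64

Expanding det(x·I − A) (e.g. by cofactor expansion or by noting that A is similar to its Jordan form J, which has the same characteristic polynomial as A) gives
  χ_A(x) = x^4 - 4*x^3 - 12*x^2 + 32*x + 64
which factors as (x - 4)^2*(x + 2)^2. The eigenvalues (with algebraic multiplicities) are λ = -2 with multiplicity 2, λ = 4 with multiplicity 2.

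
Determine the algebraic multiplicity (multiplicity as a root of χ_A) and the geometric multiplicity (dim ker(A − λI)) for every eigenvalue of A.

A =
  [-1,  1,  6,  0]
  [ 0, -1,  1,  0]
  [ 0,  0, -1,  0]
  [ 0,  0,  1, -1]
λ = -1: alg = 4, geom = 2

Step 1 — factor the characteristic polynomial to read off the algebraic multiplicities:
  χ_A(x) = (x + 1)^4

Step 2 — compute geometric multiplicities via the rank-nullity identity g(λ) = n − rank(A − λI):
  rank(A − (-1)·I) = 2, so dim ker(A − (-1)·I) = n − 2 = 2

Summary:
  λ = -1: algebraic multiplicity = 4, geometric multiplicity = 2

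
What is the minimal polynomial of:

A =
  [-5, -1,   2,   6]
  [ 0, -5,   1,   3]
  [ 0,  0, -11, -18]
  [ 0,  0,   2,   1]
x^3 + 15*x^2 + 75*x + 125

The characteristic polynomial is χ_A(x) = (x + 5)^4, so the eigenvalues are known. The minimal polynomial is
  m_A(x) = Π_λ (x − λ)^{k_λ}
where k_λ is the size of the *largest* Jordan block for λ (equivalently, the smallest k with (A − λI)^k v = 0 for every generalised eigenvector v of λ).

  λ = -5: largest Jordan block has size 3, contributing (x + 5)^3

So m_A(x) = (x + 5)^3 = x^3 + 15*x^2 + 75*x + 125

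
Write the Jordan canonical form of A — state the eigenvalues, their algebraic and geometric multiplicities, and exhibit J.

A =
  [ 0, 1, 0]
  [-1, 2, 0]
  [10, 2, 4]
J_2(1) ⊕ J_1(4)

The characteristic polynomial is
  det(x·I − A) = x^3 - 6*x^2 + 9*x - 4 = (x - 4)*(x - 1)^2

Eigenvalues and multiplicities (the geometric multiplicity of λ is n − rank(A − λI), which equals the number of Jordan blocks for λ):
  λ = 1: algebraic multiplicity = 2, geometric multiplicity = 1
  λ = 4: algebraic multiplicity = 1, geometric multiplicity = 1

Determining the block sizes for each eigenvalue:
  λ = 1: one block (gm = 1), so the single block has size am = 2 → block sizes [2]
  λ = 4: one block (gm = 1), so the single block has size am = 1 → block sizes [1]

Assembling the blocks gives a Jordan form
J =
  [1, 1, 0]
  [0, 1, 0]
  [0, 0, 4]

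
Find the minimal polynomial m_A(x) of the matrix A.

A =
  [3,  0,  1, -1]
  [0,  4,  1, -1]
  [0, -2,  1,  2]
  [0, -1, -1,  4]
x^3 - 9*x^2 + 27*x - 27

The characteristic polynomial is χ_A(x) = (x - 3)^4, so the eigenvalues are known. The minimal polynomial is
  m_A(x) = Π_λ (x − λ)^{k_λ}
where k_λ is the size of the *largest* Jordan block for λ (equivalently, the smallest k with (A − λI)^k v = 0 for every generalised eigenvector v of λ).

  λ = 3: largest Jordan block has size 3, contributing (x − 3)^3

So m_A(x) = (x - 3)^3 = x^3 - 9*x^2 + 27*x - 27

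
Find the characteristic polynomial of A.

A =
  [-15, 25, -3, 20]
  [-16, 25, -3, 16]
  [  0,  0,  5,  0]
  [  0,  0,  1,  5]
x^4 - 20*x^3 + 150*x^2 - 500*x + 625

Expanding det(x·I − A) (e.g. by cofactor expansion or by noting that A is similar to its Jordan form J, which has the same characteristic polynomial as A) gives
  χ_A(x) = x^4 - 20*x^3 + 150*x^2 - 500*x + 625
which factors as (x - 5)^4. The eigenvalues (with algebraic multiplicities) are λ = 5 with multiplicity 4.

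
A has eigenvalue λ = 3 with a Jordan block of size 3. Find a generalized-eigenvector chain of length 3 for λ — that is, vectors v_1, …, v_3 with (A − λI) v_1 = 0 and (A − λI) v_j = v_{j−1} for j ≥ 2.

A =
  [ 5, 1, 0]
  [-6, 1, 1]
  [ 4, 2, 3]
A Jordan chain for λ = 3 of length 3:
v_1 = (-2, 4, -4)ᵀ
v_2 = (2, -6, 4)ᵀ
v_3 = (1, 0, 0)ᵀ

Let N = A − (3)·I. We want v_3 with N^3 v_3 = 0 but N^2 v_3 ≠ 0; then v_{j-1} := N · v_j for j = 3, …, 2.

Pick v_3 = (1, 0, 0)ᵀ.
Then v_2 = N · v_3 = (2, -6, 4)ᵀ.
Then v_1 = N · v_2 = (-2, 4, -4)ᵀ.

Sanity check: (A − (3)·I) v_1 = (0, 0, 0)ᵀ = 0. ✓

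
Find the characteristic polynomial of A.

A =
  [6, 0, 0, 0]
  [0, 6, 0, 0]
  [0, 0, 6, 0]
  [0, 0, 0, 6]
x^4 - 24*x^3 + 216*x^2 - 864*x + 1296

Expanding det(x·I − A) (e.g. by cofactor expansion or by noting that A is similar to its Jordan form J, which has the same characteristic polynomial as A) gives
  χ_A(x) = x^4 - 24*x^3 + 216*x^2 - 864*x + 1296
which factors as (x - 6)^4. The eigenvalues (with algebraic multiplicities) are λ = 6 with multiplicity 4.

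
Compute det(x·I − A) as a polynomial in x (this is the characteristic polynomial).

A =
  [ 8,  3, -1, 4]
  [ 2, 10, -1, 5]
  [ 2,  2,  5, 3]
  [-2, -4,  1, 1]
x^4 - 24*x^3 + 216*x^2 - 864*x + 1296

Expanding det(x·I − A) (e.g. by cofactor expansion or by noting that A is similar to its Jordan form J, which has the same characteristic polynomial as A) gives
  χ_A(x) = x^4 - 24*x^3 + 216*x^2 - 864*x + 1296
which factors as (x - 6)^4. The eigenvalues (with algebraic multiplicities) are λ = 6 with multiplicity 4.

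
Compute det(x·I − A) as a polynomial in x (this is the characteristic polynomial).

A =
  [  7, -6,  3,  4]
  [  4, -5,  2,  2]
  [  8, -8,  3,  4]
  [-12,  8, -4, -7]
x^4 + 2*x^3 - 2*x - 1

Expanding det(x·I − A) (e.g. by cofactor expansion or by noting that A is similar to its Jordan form J, which has the same characteristic polynomial as A) gives
  χ_A(x) = x^4 + 2*x^3 - 2*x - 1
which factors as (x - 1)*(x + 1)^3. The eigenvalues (with algebraic multiplicities) are λ = -1 with multiplicity 3, λ = 1 with multiplicity 1.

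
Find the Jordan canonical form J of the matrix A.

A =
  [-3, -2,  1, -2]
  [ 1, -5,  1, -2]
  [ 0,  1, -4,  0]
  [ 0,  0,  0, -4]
J_3(-4) ⊕ J_1(-4)

The characteristic polynomial is
  det(x·I − A) = x^4 + 16*x^3 + 96*x^2 + 256*x + 256 = (x + 4)^4

Eigenvalues and multiplicities (the geometric multiplicity of λ is n − rank(A − λI), which equals the number of Jordan blocks for λ):
  λ = -4: algebraic multiplicity = 4, geometric multiplicity = 2

Determining the block sizes for each eigenvalue:
  λ = -4: with am = 4 and gm = 2, the partition is not yet determined (e.g. several partitions of 4 into 2 parts exist). Let N = A − (-4)·I. Computing rank(N^1) = 2, rank(N^2) = 1, rank(N^3) = 0; the number of blocks of size ≥ j is rank(N^{j−1}) − rank(N^j), giving [2, 1, 1]. So we have 1 block(s) of size 3, 1 block(s) of size 1 → block sizes [3, 1]

Assembling the blocks gives a Jordan form
J =
  [-4,  1,  0,  0]
  [ 0, -4,  1,  0]
  [ 0,  0, -4,  0]
  [ 0,  0,  0, -4]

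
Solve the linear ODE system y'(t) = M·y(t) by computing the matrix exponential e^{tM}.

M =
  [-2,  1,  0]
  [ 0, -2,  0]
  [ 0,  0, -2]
e^{tM} =
  [exp(-2*t), t*exp(-2*t), 0]
  [0, exp(-2*t), 0]
  [0, 0, exp(-2*t)]

Strategy: write M = P · J · P⁻¹ where J is a Jordan canonical form, so e^{tM} = P · e^{tJ} · P⁻¹, and e^{tJ} can be computed block-by-block.

M has Jordan form
J =
  [-2,  1,  0]
  [ 0, -2,  0]
  [ 0,  0, -2]
(up to reordering of blocks).

Per-block formulas:
  For a 1×1 block at λ = -2: exp(t · [-2]) = [e^(-2t)].
  For a 2×2 Jordan block J_2(-2): exp(t · J_2(-2)) = e^(-2t)·(I + t·N), where N is the 2×2 nilpotent shift.

After assembling e^{tJ} and conjugating by P, we get:

e^{tM} =
  [exp(-2*t), t*exp(-2*t), 0]
  [0, exp(-2*t), 0]
  [0, 0, exp(-2*t)]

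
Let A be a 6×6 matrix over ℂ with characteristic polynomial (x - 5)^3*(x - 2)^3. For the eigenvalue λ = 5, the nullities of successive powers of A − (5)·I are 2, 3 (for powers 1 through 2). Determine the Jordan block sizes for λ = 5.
Block sizes for λ = 5: [2, 1]

From the dimensions of kernels of powers, the number of Jordan blocks of size at least j is d_j − d_{j−1} where d_j = dim ker(N^j) (with d_0 = 0). Computing the differences gives [2, 1].
The number of blocks of size exactly k is (#blocks of size ≥ k) − (#blocks of size ≥ k + 1), so the partition is: 1 block(s) of size 1, 1 block(s) of size 2.
In nonincreasing order the block sizes are [2, 1].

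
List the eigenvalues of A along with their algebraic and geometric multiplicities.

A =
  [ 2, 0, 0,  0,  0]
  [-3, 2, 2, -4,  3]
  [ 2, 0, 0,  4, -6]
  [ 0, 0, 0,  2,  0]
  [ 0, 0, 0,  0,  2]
λ = 0: alg = 1, geom = 1; λ = 2: alg = 4, geom = 3

Step 1 — factor the characteristic polynomial to read off the algebraic multiplicities:
  χ_A(x) = x*(x - 2)^4

Step 2 — compute geometric multiplicities via the rank-nullity identity g(λ) = n − rank(A − λI):
  rank(A − (0)·I) = 4, so dim ker(A − (0)·I) = n − 4 = 1
  rank(A − (2)·I) = 2, so dim ker(A − (2)·I) = n − 2 = 3

Summary:
  λ = 0: algebraic multiplicity = 1, geometric multiplicity = 1
  λ = 2: algebraic multiplicity = 4, geometric multiplicity = 3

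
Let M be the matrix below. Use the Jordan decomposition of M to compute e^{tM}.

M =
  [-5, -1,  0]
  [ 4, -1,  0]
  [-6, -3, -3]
e^{tM} =
  [-2*t*exp(-3*t) + exp(-3*t), -t*exp(-3*t), 0]
  [4*t*exp(-3*t), 2*t*exp(-3*t) + exp(-3*t), 0]
  [-6*t*exp(-3*t), -3*t*exp(-3*t), exp(-3*t)]

Strategy: write M = P · J · P⁻¹ where J is a Jordan canonical form, so e^{tM} = P · e^{tJ} · P⁻¹, and e^{tJ} can be computed block-by-block.

M has Jordan form
J =
  [-3,  1,  0]
  [ 0, -3,  0]
  [ 0,  0, -3]
(up to reordering of blocks).

Per-block formulas:
  For a 1×1 block at λ = -3: exp(t · [-3]) = [e^(-3t)].
  For a 2×2 Jordan block J_2(-3): exp(t · J_2(-3)) = e^(-3t)·(I + t·N), where N is the 2×2 nilpotent shift.

After assembling e^{tJ} and conjugating by P, we get:

e^{tM} =
  [-2*t*exp(-3*t) + exp(-3*t), -t*exp(-3*t), 0]
  [4*t*exp(-3*t), 2*t*exp(-3*t) + exp(-3*t), 0]
  [-6*t*exp(-3*t), -3*t*exp(-3*t), exp(-3*t)]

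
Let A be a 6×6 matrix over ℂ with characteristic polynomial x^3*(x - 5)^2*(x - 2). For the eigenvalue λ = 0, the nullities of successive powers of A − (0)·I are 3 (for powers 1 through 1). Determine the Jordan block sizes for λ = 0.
Block sizes for λ = 0: [1, 1, 1]

From the dimensions of kernels of powers, the number of Jordan blocks of size at least j is d_j − d_{j−1} where d_j = dim ker(N^j) (with d_0 = 0). Computing the differences gives [3].
The number of blocks of size exactly k is (#blocks of size ≥ k) − (#blocks of size ≥ k + 1), so the partition is: 3 block(s) of size 1.
In nonincreasing order the block sizes are [1, 1, 1].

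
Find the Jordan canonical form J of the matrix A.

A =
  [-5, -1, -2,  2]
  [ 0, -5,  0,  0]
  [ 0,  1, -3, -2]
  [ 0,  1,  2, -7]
J_2(-5) ⊕ J_1(-5) ⊕ J_1(-5)

The characteristic polynomial is
  det(x·I − A) = x^4 + 20*x^3 + 150*x^2 + 500*x + 625 = (x + 5)^4

Eigenvalues and multiplicities (the geometric multiplicity of λ is n − rank(A − λI), which equals the number of Jordan blocks for λ):
  λ = -5: algebraic multiplicity = 4, geometric multiplicity = 3

Determining the block sizes for each eigenvalue:
  λ = -5: 3 blocks summing to 4 forces exactly one block of size 2 and the rest size 1 → block sizes [2, 1, 1]

Assembling the blocks gives a Jordan form
J =
  [-5,  1,  0,  0]
  [ 0, -5,  0,  0]
  [ 0,  0, -5,  0]
  [ 0,  0,  0, -5]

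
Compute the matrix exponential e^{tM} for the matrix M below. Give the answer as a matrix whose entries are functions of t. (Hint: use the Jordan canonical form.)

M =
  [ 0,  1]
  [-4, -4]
e^{tM} =
  [2*t*exp(-2*t) + exp(-2*t), t*exp(-2*t)]
  [-4*t*exp(-2*t), -2*t*exp(-2*t) + exp(-2*t)]

Strategy: write M = P · J · P⁻¹ where J is a Jordan canonical form, so e^{tM} = P · e^{tJ} · P⁻¹, and e^{tJ} can be computed block-by-block.

M has Jordan form
J =
  [-2,  1]
  [ 0, -2]
(up to reordering of blocks).

Per-block formulas:
  For a 2×2 Jordan block J_2(-2): exp(t · J_2(-2)) = e^(-2t)·(I + t·N), where N is the 2×2 nilpotent shift.

After assembling e^{tJ} and conjugating by P, we get:

e^{tM} =
  [2*t*exp(-2*t) + exp(-2*t), t*exp(-2*t)]
  [-4*t*exp(-2*t), -2*t*exp(-2*t) + exp(-2*t)]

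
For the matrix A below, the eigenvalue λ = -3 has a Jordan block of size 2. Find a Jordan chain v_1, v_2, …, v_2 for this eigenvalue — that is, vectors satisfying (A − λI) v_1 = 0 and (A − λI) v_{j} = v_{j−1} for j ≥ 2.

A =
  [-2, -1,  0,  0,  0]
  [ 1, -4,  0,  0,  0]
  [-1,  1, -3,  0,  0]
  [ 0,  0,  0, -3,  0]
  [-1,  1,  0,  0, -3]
A Jordan chain for λ = -3 of length 2:
v_1 = (1, 1, -1, 0, -1)ᵀ
v_2 = (1, 0, 0, 0, 0)ᵀ

Let N = A − (-3)·I. We want v_2 with N^2 v_2 = 0 but N^1 v_2 ≠ 0; then v_{j-1} := N · v_j for j = 2, …, 2.

Pick v_2 = (1, 0, 0, 0, 0)ᵀ.
Then v_1 = N · v_2 = (1, 1, -1, 0, -1)ᵀ.

Sanity check: (A − (-3)·I) v_1 = (0, 0, 0, 0, 0)ᵀ = 0. ✓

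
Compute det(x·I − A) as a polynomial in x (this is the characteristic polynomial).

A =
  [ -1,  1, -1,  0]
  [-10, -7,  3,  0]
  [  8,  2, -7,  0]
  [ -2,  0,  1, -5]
x^4 + 20*x^3 + 150*x^2 + 500*x + 625

Expanding det(x·I − A) (e.g. by cofactor expansion or by noting that A is similar to its Jordan form J, which has the same characteristic polynomial as A) gives
  χ_A(x) = x^4 + 20*x^3 + 150*x^2 + 500*x + 625
which factors as (x + 5)^4. The eigenvalues (with algebraic multiplicities) are λ = -5 with multiplicity 4.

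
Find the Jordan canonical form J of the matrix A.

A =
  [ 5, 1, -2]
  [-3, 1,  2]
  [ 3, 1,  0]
J_2(2) ⊕ J_1(2)

The characteristic polynomial is
  det(x·I − A) = x^3 - 6*x^2 + 12*x - 8 = (x - 2)^3

Eigenvalues and multiplicities (the geometric multiplicity of λ is n − rank(A − λI), which equals the number of Jordan blocks for λ):
  λ = 2: algebraic multiplicity = 3, geometric multiplicity = 2

Determining the block sizes for each eigenvalue:
  λ = 2: 2 blocks summing to 3 forces exactly one block of size 2 and the rest size 1 → block sizes [2, 1]

Assembling the blocks gives a Jordan form
J =
  [2, 1, 0]
  [0, 2, 0]
  [0, 0, 2]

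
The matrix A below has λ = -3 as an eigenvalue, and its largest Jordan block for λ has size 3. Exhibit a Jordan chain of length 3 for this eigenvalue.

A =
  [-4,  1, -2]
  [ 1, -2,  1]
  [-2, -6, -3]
A Jordan chain for λ = -3 of length 3:
v_1 = (6, -2, -4)ᵀ
v_2 = (-1, 1, -2)ᵀ
v_3 = (1, 0, 0)ᵀ

Let N = A − (-3)·I. We want v_3 with N^3 v_3 = 0 but N^2 v_3 ≠ 0; then v_{j-1} := N · v_j for j = 3, …, 2.

Pick v_3 = (1, 0, 0)ᵀ.
Then v_2 = N · v_3 = (-1, 1, -2)ᵀ.
Then v_1 = N · v_2 = (6, -2, -4)ᵀ.

Sanity check: (A − (-3)·I) v_1 = (0, 0, 0)ᵀ = 0. ✓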